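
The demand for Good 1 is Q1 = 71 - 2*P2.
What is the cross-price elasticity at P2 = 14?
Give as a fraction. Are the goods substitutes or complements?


dQ1/dP2 = -2
At P2 = 14: Q1 = 71 - 2*14 = 43
Exy = (dQ1/dP2)(P2/Q1) = -2 * 14 / 43 = -28/43
Since Exy < 0, the goods are complements.

-28/43 (complements)


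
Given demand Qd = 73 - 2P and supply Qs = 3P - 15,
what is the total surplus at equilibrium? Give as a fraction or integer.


Find equilibrium: 73 - 2P = 3P - 15
73 + 15 = 5P
P* = 88/5 = 88/5
Q* = 3*88/5 - 15 = 189/5
Inverse demand: P = 73/2 - Q/2, so P_max = 73/2
Inverse supply: P = 5 + Q/3, so P_min = 5
CS = (1/2) * 189/5 * (73/2 - 88/5) = 35721/100
PS = (1/2) * 189/5 * (88/5 - 5) = 11907/50
TS = CS + PS = 35721/100 + 11907/50 = 11907/20

11907/20


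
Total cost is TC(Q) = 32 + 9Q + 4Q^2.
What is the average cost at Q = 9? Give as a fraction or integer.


TC(9) = 32 + 9*9 + 4*9^2
TC(9) = 32 + 81 + 324 = 437
AC = TC/Q = 437/9 = 437/9

437/9


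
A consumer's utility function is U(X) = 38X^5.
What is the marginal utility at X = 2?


MU = dU/dX = 38*5*X^(5-1)
MU = 190*X^4
At X = 2:
MU = 190 * 2^4
MU = 190 * 16 = 3040

3040


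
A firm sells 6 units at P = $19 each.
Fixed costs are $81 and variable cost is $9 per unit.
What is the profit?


Total Revenue = P * Q = 19 * 6 = $114
Total Cost = FC + VC*Q = 81 + 9*6 = $135
Profit = TR - TC = 114 - 135 = $-21

$-21


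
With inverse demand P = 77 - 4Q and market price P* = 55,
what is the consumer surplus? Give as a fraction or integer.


Maximum willingness to pay (at Q=0): P_max = 77
Quantity demanded at P* = 55:
Q* = (77 - 55)/4 = 11/2
CS = (1/2) * Q* * (P_max - P*)
CS = (1/2) * 11/2 * (77 - 55)
CS = (1/2) * 11/2 * 22 = 121/2

121/2


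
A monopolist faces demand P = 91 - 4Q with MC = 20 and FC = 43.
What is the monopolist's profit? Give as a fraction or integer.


MR = MC: 91 - 8Q = 20
Q* = 71/8
P* = 91 - 4*71/8 = 111/2
Profit = (P* - MC)*Q* - FC
= (111/2 - 20)*71/8 - 43
= 71/2*71/8 - 43
= 5041/16 - 43 = 4353/16

4353/16


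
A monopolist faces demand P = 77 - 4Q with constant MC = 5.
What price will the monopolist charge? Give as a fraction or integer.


MR = 77 - 8Q
Set MR = MC: 77 - 8Q = 5
Q* = 9
Substitute into demand:
P* = 77 - 4*9 = 41

41


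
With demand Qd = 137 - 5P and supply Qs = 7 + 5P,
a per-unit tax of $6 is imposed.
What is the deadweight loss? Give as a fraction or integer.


Pre-tax equilibrium quantity: Q* = 72
Post-tax equilibrium quantity: Q_tax = 57
Reduction in quantity: Q* - Q_tax = 15
DWL = (1/2) * tax * (Q* - Q_tax)
DWL = (1/2) * 6 * 15 = 45

45


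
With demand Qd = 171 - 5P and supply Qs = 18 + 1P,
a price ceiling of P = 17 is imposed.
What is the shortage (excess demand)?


At P = 17:
Qd = 171 - 5*17 = 86
Qs = 18 + 1*17 = 35
Shortage = Qd - Qs = 86 - 35 = 51

51


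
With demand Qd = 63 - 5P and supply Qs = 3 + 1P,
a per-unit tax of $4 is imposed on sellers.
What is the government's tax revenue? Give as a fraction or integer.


With tax on sellers, new supply: Qs' = 3 + 1(P - 4)
= 1P - 1
New equilibrium quantity:
Q_new = 29/3
Tax revenue = tax * Q_new = 4 * 29/3 = 116/3

116/3


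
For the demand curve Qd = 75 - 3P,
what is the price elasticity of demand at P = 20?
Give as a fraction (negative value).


dQ/dP = -3
At P = 20: Q = 75 - 3*20 = 15
E = (dQ/dP)(P/Q) = (-3)(20/15) = -4

-4


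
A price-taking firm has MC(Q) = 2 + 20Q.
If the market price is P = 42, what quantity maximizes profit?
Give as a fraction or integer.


In perfect competition, profit is maximized where P = MC.
42 = 2 + 20Q
40 = 20Q
Q* = 40/20 = 2

2


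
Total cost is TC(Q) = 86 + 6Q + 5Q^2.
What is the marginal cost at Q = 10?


MC = dTC/dQ = 6 + 2*5*Q
At Q = 10:
MC = 6 + 10*10
MC = 6 + 100 = 106

106


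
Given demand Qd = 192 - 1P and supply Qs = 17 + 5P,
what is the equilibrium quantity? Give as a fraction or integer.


First find equilibrium price:
192 - 1P = 17 + 5P
P* = 175/6 = 175/6
Then substitute into demand:
Q* = 192 - 1 * 175/6 = 977/6

977/6


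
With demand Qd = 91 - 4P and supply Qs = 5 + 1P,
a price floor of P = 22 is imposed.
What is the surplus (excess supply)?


At P = 22:
Qd = 91 - 4*22 = 3
Qs = 5 + 1*22 = 27
Surplus = Qs - Qd = 27 - 3 = 24

24


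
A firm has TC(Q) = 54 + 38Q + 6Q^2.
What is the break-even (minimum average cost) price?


AC(Q) = 54/Q + 38 + 6Q
To minimize: dAC/dQ = -54/Q^2 + 6 = 0
Q^2 = 54/6 = 9
Q* = 3
Min AC = 54/3 + 38 + 6*3
Min AC = 18 + 38 + 18 = 74

74


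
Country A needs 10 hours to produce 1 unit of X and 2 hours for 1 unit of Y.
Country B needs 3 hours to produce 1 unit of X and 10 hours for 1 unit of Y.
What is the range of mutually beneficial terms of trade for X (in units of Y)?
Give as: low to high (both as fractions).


Opportunity cost of X for Country A = hours_X / hours_Y = 10/2 = 5 units of Y
Opportunity cost of X for Country B = hours_X / hours_Y = 3/10 = 3/10 units of Y
Terms of trade must be between the two opportunity costs.
Range: 3/10 to 5

3/10 to 5


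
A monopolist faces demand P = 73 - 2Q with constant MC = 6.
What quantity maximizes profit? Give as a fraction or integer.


TR = P*Q = (73 - 2Q)Q = 73Q - 2Q^2
MR = dTR/dQ = 73 - 4Q
Set MR = MC:
73 - 4Q = 6
67 = 4Q
Q* = 67/4 = 67/4

67/4


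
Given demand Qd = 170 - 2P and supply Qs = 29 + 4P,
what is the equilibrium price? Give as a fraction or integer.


At equilibrium, Qd = Qs.
170 - 2P = 29 + 4P
170 - 29 = 2P + 4P
141 = 6P
P* = 141/6 = 47/2

47/2


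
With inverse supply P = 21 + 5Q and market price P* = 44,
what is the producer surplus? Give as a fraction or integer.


Minimum supply price (at Q=0): P_min = 21
Quantity supplied at P* = 44:
Q* = (44 - 21)/5 = 23/5
PS = (1/2) * Q* * (P* - P_min)
PS = (1/2) * 23/5 * (44 - 21)
PS = (1/2) * 23/5 * 23 = 529/10

529/10


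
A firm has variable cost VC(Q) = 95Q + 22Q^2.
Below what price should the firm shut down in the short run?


AVC(Q) = VC(Q)/Q = 95 + 22Q
AVC is increasing in Q, so minimum AVC is at Q -> 0+.
Min AVC = 95
The firm should shut down if P < 95.

95


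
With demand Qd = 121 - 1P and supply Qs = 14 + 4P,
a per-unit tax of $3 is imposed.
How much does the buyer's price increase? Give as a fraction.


With a per-unit tax, the buyer's price increase depends on relative slopes.
Supply slope: d = 4, Demand slope: b = 1
Buyer's price increase = d * tax / (b + d)
= 4 * 3 / (1 + 4)
= 12 / 5 = 12/5

12/5


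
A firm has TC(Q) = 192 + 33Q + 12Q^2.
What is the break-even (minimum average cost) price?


AC(Q) = 192/Q + 33 + 12Q
To minimize: dAC/dQ = -192/Q^2 + 12 = 0
Q^2 = 192/12 = 16
Q* = 4
Min AC = 192/4 + 33 + 12*4
Min AC = 48 + 33 + 48 = 129

129


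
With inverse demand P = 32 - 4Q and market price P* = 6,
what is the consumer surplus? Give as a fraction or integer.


Maximum willingness to pay (at Q=0): P_max = 32
Quantity demanded at P* = 6:
Q* = (32 - 6)/4 = 13/2
CS = (1/2) * Q* * (P_max - P*)
CS = (1/2) * 13/2 * (32 - 6)
CS = (1/2) * 13/2 * 26 = 169/2

169/2


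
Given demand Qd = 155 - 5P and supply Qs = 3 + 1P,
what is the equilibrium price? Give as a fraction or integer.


At equilibrium, Qd = Qs.
155 - 5P = 3 + 1P
155 - 3 = 5P + 1P
152 = 6P
P* = 152/6 = 76/3

76/3


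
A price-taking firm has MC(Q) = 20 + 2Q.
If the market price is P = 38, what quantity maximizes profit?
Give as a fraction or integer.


In perfect competition, profit is maximized where P = MC.
38 = 20 + 2Q
18 = 2Q
Q* = 18/2 = 9

9


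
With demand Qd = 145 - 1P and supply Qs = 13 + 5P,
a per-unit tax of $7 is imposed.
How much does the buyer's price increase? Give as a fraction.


With a per-unit tax, the buyer's price increase depends on relative slopes.
Supply slope: d = 5, Demand slope: b = 1
Buyer's price increase = d * tax / (b + d)
= 5 * 7 / (1 + 5)
= 35 / 6 = 35/6

35/6


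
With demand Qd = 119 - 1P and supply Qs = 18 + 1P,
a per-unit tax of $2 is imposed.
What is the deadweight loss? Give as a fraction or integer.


Pre-tax equilibrium quantity: Q* = 137/2
Post-tax equilibrium quantity: Q_tax = 135/2
Reduction in quantity: Q* - Q_tax = 1
DWL = (1/2) * tax * (Q* - Q_tax)
DWL = (1/2) * 2 * 1 = 1

1


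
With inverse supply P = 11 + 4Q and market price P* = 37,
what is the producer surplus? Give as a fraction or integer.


Minimum supply price (at Q=0): P_min = 11
Quantity supplied at P* = 37:
Q* = (37 - 11)/4 = 13/2
PS = (1/2) * Q* * (P* - P_min)
PS = (1/2) * 13/2 * (37 - 11)
PS = (1/2) * 13/2 * 26 = 169/2

169/2


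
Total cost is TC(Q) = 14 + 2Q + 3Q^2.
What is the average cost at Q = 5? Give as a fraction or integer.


TC(5) = 14 + 2*5 + 3*5^2
TC(5) = 14 + 10 + 75 = 99
AC = TC/Q = 99/5 = 99/5

99/5


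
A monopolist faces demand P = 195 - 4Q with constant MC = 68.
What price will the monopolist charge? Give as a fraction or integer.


MR = 195 - 8Q
Set MR = MC: 195 - 8Q = 68
Q* = 127/8
Substitute into demand:
P* = 195 - 4*127/8 = 263/2

263/2


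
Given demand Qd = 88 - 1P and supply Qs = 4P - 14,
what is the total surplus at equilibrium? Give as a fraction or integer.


Find equilibrium: 88 - 1P = 4P - 14
88 + 14 = 5P
P* = 102/5 = 102/5
Q* = 4*102/5 - 14 = 338/5
Inverse demand: P = 88 - Q/1, so P_max = 88
Inverse supply: P = 7/2 + Q/4, so P_min = 7/2
CS = (1/2) * 338/5 * (88 - 102/5) = 57122/25
PS = (1/2) * 338/5 * (102/5 - 7/2) = 28561/50
TS = CS + PS = 57122/25 + 28561/50 = 28561/10

28561/10


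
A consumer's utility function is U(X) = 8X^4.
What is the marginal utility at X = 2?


MU = dU/dX = 8*4*X^(4-1)
MU = 32*X^3
At X = 2:
MU = 32 * 2^3
MU = 32 * 8 = 256

256


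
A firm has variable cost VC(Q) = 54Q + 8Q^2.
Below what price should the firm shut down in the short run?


AVC(Q) = VC(Q)/Q = 54 + 8Q
AVC is increasing in Q, so minimum AVC is at Q -> 0+.
Min AVC = 54
The firm should shut down if P < 54.

54


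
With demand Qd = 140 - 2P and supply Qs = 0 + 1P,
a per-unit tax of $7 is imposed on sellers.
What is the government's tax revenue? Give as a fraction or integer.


With tax on sellers, new supply: Qs' = 0 + 1(P - 7)
= 1P - 7
New equilibrium quantity:
Q_new = 42
Tax revenue = tax * Q_new = 7 * 42 = 294

294


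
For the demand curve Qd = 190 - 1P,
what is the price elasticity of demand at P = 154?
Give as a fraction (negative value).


dQ/dP = -1
At P = 154: Q = 190 - 1*154 = 36
E = (dQ/dP)(P/Q) = (-1)(154/36) = -77/18

-77/18


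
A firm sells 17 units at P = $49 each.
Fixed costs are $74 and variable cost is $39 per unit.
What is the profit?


Total Revenue = P * Q = 49 * 17 = $833
Total Cost = FC + VC*Q = 74 + 39*17 = $737
Profit = TR - TC = 833 - 737 = $96

$96


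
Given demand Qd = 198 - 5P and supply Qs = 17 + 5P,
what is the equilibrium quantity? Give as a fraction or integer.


First find equilibrium price:
198 - 5P = 17 + 5P
P* = 181/10 = 181/10
Then substitute into demand:
Q* = 198 - 5 * 181/10 = 215/2

215/2


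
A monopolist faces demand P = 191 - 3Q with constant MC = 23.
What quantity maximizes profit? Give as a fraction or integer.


TR = P*Q = (191 - 3Q)Q = 191Q - 3Q^2
MR = dTR/dQ = 191 - 6Q
Set MR = MC:
191 - 6Q = 23
168 = 6Q
Q* = 168/6 = 28

28


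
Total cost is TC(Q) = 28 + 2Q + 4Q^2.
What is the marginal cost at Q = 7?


MC = dTC/dQ = 2 + 2*4*Q
At Q = 7:
MC = 2 + 8*7
MC = 2 + 56 = 58

58


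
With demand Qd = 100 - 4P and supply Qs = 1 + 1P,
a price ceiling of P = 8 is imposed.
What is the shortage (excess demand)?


At P = 8:
Qd = 100 - 4*8 = 68
Qs = 1 + 1*8 = 9
Shortage = Qd - Qs = 68 - 9 = 59

59


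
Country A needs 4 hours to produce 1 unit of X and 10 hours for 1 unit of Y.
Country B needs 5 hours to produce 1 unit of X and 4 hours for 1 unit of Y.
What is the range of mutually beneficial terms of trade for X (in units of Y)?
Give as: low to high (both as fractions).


Opportunity cost of X for Country A = hours_X / hours_Y = 4/10 = 2/5 units of Y
Opportunity cost of X for Country B = hours_X / hours_Y = 5/4 = 5/4 units of Y
Terms of trade must be between the two opportunity costs.
Range: 2/5 to 5/4

2/5 to 5/4


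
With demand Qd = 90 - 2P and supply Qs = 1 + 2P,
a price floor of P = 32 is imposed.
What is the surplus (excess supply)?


At P = 32:
Qd = 90 - 2*32 = 26
Qs = 1 + 2*32 = 65
Surplus = Qs - Qd = 65 - 26 = 39

39


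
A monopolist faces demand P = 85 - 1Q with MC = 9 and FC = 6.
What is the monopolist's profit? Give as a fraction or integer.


MR = MC: 85 - 2Q = 9
Q* = 38
P* = 85 - 1*38 = 47
Profit = (P* - MC)*Q* - FC
= (47 - 9)*38 - 6
= 38*38 - 6
= 1444 - 6 = 1438

1438


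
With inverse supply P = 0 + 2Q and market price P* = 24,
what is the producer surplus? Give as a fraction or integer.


Minimum supply price (at Q=0): P_min = 0
Quantity supplied at P* = 24:
Q* = (24 - 0)/2 = 12
PS = (1/2) * Q* * (P* - P_min)
PS = (1/2) * 12 * (24 - 0)
PS = (1/2) * 12 * 24 = 144

144


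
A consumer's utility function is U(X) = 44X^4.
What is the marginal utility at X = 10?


MU = dU/dX = 44*4*X^(4-1)
MU = 176*X^3
At X = 10:
MU = 176 * 10^3
MU = 176 * 1000 = 176000

176000


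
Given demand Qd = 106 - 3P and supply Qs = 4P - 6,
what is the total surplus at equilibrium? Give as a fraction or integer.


Find equilibrium: 106 - 3P = 4P - 6
106 + 6 = 7P
P* = 112/7 = 16
Q* = 4*16 - 6 = 58
Inverse demand: P = 106/3 - Q/3, so P_max = 106/3
Inverse supply: P = 3/2 + Q/4, so P_min = 3/2
CS = (1/2) * 58 * (106/3 - 16) = 1682/3
PS = (1/2) * 58 * (16 - 3/2) = 841/2
TS = CS + PS = 1682/3 + 841/2 = 5887/6

5887/6


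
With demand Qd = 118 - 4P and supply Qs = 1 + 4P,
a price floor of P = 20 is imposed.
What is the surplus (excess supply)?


At P = 20:
Qd = 118 - 4*20 = 38
Qs = 1 + 4*20 = 81
Surplus = Qs - Qd = 81 - 38 = 43

43


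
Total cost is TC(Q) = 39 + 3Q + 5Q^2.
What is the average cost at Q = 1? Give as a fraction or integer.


TC(1) = 39 + 3*1 + 5*1^2
TC(1) = 39 + 3 + 5 = 47
AC = TC/Q = 47/1 = 47

47


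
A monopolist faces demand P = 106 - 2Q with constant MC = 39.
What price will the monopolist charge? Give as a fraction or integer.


MR = 106 - 4Q
Set MR = MC: 106 - 4Q = 39
Q* = 67/4
Substitute into demand:
P* = 106 - 2*67/4 = 145/2

145/2


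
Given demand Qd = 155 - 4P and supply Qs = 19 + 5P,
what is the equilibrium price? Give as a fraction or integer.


At equilibrium, Qd = Qs.
155 - 4P = 19 + 5P
155 - 19 = 4P + 5P
136 = 9P
P* = 136/9 = 136/9

136/9


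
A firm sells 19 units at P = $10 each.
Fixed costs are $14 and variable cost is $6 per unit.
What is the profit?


Total Revenue = P * Q = 10 * 19 = $190
Total Cost = FC + VC*Q = 14 + 6*19 = $128
Profit = TR - TC = 190 - 128 = $62

$62


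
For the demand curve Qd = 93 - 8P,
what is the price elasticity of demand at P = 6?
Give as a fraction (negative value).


dQ/dP = -8
At P = 6: Q = 93 - 8*6 = 45
E = (dQ/dP)(P/Q) = (-8)(6/45) = -16/15

-16/15


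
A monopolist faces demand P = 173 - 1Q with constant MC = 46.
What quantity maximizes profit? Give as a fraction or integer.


TR = P*Q = (173 - 1Q)Q = 173Q - 1Q^2
MR = dTR/dQ = 173 - 2Q
Set MR = MC:
173 - 2Q = 46
127 = 2Q
Q* = 127/2 = 127/2

127/2


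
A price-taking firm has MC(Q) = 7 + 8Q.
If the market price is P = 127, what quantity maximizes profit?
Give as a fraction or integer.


In perfect competition, profit is maximized where P = MC.
127 = 7 + 8Q
120 = 8Q
Q* = 120/8 = 15

15


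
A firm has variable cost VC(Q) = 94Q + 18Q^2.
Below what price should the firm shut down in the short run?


AVC(Q) = VC(Q)/Q = 94 + 18Q
AVC is increasing in Q, so minimum AVC is at Q -> 0+.
Min AVC = 94
The firm should shut down if P < 94.

94


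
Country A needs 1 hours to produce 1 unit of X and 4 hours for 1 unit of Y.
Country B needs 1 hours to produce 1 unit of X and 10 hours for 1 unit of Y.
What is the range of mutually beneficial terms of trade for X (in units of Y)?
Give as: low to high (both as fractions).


Opportunity cost of X for Country A = hours_X / hours_Y = 1/4 = 1/4 units of Y
Opportunity cost of X for Country B = hours_X / hours_Y = 1/10 = 1/10 units of Y
Terms of trade must be between the two opportunity costs.
Range: 1/10 to 1/4

1/10 to 1/4


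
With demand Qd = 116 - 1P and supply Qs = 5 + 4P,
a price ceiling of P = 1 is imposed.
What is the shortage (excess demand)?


At P = 1:
Qd = 116 - 1*1 = 115
Qs = 5 + 4*1 = 9
Shortage = Qd - Qs = 115 - 9 = 106

106


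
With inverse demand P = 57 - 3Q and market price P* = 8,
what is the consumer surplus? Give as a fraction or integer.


Maximum willingness to pay (at Q=0): P_max = 57
Quantity demanded at P* = 8:
Q* = (57 - 8)/3 = 49/3
CS = (1/2) * Q* * (P_max - P*)
CS = (1/2) * 49/3 * (57 - 8)
CS = (1/2) * 49/3 * 49 = 2401/6

2401/6


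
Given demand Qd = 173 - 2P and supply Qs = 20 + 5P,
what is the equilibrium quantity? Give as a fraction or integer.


First find equilibrium price:
173 - 2P = 20 + 5P
P* = 153/7 = 153/7
Then substitute into demand:
Q* = 173 - 2 * 153/7 = 905/7

905/7


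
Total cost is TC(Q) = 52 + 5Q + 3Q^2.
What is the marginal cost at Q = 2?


MC = dTC/dQ = 5 + 2*3*Q
At Q = 2:
MC = 5 + 6*2
MC = 5 + 12 = 17

17


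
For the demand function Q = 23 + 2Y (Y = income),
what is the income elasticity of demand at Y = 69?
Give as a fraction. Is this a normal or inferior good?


dQ/dY = 2
At Y = 69: Q = 23 + 2*69 = 161
Ey = (dQ/dY)(Y/Q) = 2 * 69 / 161 = 6/7
Since Ey > 0, this is a normal good.

6/7 (normal good)


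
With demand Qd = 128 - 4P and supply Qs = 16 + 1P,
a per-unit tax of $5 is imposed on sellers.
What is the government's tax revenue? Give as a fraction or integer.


With tax on sellers, new supply: Qs' = 16 + 1(P - 5)
= 11 + 1P
New equilibrium quantity:
Q_new = 172/5
Tax revenue = tax * Q_new = 5 * 172/5 = 172

172


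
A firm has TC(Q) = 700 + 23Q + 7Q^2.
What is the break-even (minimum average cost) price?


AC(Q) = 700/Q + 23 + 7Q
To minimize: dAC/dQ = -700/Q^2 + 7 = 0
Q^2 = 700/7 = 100
Q* = 10
Min AC = 700/10 + 23 + 7*10
Min AC = 70 + 23 + 70 = 163

163


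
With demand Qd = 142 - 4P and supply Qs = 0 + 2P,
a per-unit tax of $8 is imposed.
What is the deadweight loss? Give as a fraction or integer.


Pre-tax equilibrium quantity: Q* = 142/3
Post-tax equilibrium quantity: Q_tax = 110/3
Reduction in quantity: Q* - Q_tax = 32/3
DWL = (1/2) * tax * (Q* - Q_tax)
DWL = (1/2) * 8 * 32/3 = 128/3

128/3


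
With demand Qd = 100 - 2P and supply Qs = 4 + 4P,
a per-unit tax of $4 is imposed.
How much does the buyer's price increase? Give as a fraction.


With a per-unit tax, the buyer's price increase depends on relative slopes.
Supply slope: d = 4, Demand slope: b = 2
Buyer's price increase = d * tax / (b + d)
= 4 * 4 / (2 + 4)
= 16 / 6 = 8/3

8/3


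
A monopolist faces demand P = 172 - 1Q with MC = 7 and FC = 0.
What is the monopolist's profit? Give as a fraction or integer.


MR = MC: 172 - 2Q = 7
Q* = 165/2
P* = 172 - 1*165/2 = 179/2
Profit = (P* - MC)*Q* - FC
= (179/2 - 7)*165/2 - 0
= 165/2*165/2 - 0
= 27225/4 - 0 = 27225/4

27225/4


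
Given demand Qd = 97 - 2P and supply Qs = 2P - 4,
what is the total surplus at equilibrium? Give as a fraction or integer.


Find equilibrium: 97 - 2P = 2P - 4
97 + 4 = 4P
P* = 101/4 = 101/4
Q* = 2*101/4 - 4 = 93/2
Inverse demand: P = 97/2 - Q/2, so P_max = 97/2
Inverse supply: P = 2 + Q/2, so P_min = 2
CS = (1/2) * 93/2 * (97/2 - 101/4) = 8649/16
PS = (1/2) * 93/2 * (101/4 - 2) = 8649/16
TS = CS + PS = 8649/16 + 8649/16 = 8649/8

8649/8


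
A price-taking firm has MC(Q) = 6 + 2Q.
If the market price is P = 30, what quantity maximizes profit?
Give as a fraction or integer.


In perfect competition, profit is maximized where P = MC.
30 = 6 + 2Q
24 = 2Q
Q* = 24/2 = 12

12


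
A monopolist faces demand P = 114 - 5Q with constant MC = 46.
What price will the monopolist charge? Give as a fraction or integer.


MR = 114 - 10Q
Set MR = MC: 114 - 10Q = 46
Q* = 34/5
Substitute into demand:
P* = 114 - 5*34/5 = 80

80


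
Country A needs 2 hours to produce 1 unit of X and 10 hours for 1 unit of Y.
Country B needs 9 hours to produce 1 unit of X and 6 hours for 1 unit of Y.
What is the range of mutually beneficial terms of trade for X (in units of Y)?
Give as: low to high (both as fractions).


Opportunity cost of X for Country A = hours_X / hours_Y = 2/10 = 1/5 units of Y
Opportunity cost of X for Country B = hours_X / hours_Y = 9/6 = 3/2 units of Y
Terms of trade must be between the two opportunity costs.
Range: 1/5 to 3/2

1/5 to 3/2


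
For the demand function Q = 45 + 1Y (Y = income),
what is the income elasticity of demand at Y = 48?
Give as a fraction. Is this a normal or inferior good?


dQ/dY = 1
At Y = 48: Q = 45 + 1*48 = 93
Ey = (dQ/dY)(Y/Q) = 1 * 48 / 93 = 16/31
Since Ey > 0, this is a normal good.

16/31 (normal good)


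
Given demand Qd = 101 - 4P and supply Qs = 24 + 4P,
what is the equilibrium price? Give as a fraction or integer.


At equilibrium, Qd = Qs.
101 - 4P = 24 + 4P
101 - 24 = 4P + 4P
77 = 8P
P* = 77/8 = 77/8

77/8


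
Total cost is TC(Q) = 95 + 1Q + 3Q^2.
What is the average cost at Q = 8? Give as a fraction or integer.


TC(8) = 95 + 1*8 + 3*8^2
TC(8) = 95 + 8 + 192 = 295
AC = TC/Q = 295/8 = 295/8

295/8


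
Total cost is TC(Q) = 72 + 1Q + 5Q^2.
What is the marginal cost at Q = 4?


MC = dTC/dQ = 1 + 2*5*Q
At Q = 4:
MC = 1 + 10*4
MC = 1 + 40 = 41

41


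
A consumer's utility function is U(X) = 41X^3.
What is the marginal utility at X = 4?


MU = dU/dX = 41*3*X^(3-1)
MU = 123*X^2
At X = 4:
MU = 123 * 4^2
MU = 123 * 16 = 1968

1968


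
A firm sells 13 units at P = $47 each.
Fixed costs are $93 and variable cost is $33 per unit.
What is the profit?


Total Revenue = P * Q = 47 * 13 = $611
Total Cost = FC + VC*Q = 93 + 33*13 = $522
Profit = TR - TC = 611 - 522 = $89

$89


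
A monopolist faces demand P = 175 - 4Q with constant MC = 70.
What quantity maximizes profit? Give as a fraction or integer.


TR = P*Q = (175 - 4Q)Q = 175Q - 4Q^2
MR = dTR/dQ = 175 - 8Q
Set MR = MC:
175 - 8Q = 70
105 = 8Q
Q* = 105/8 = 105/8

105/8


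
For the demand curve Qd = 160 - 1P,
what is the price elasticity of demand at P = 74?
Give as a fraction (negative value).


dQ/dP = -1
At P = 74: Q = 160 - 1*74 = 86
E = (dQ/dP)(P/Q) = (-1)(74/86) = -37/43

-37/43


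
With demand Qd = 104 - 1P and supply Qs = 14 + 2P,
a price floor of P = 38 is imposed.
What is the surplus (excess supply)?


At P = 38:
Qd = 104 - 1*38 = 66
Qs = 14 + 2*38 = 90
Surplus = Qs - Qd = 90 - 66 = 24

24


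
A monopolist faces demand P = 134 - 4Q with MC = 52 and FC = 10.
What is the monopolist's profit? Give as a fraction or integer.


MR = MC: 134 - 8Q = 52
Q* = 41/4
P* = 134 - 4*41/4 = 93
Profit = (P* - MC)*Q* - FC
= (93 - 52)*41/4 - 10
= 41*41/4 - 10
= 1681/4 - 10 = 1641/4

1641/4


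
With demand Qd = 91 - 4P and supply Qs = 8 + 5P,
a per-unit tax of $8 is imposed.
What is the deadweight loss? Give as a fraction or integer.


Pre-tax equilibrium quantity: Q* = 487/9
Post-tax equilibrium quantity: Q_tax = 109/3
Reduction in quantity: Q* - Q_tax = 160/9
DWL = (1/2) * tax * (Q* - Q_tax)
DWL = (1/2) * 8 * 160/9 = 640/9

640/9


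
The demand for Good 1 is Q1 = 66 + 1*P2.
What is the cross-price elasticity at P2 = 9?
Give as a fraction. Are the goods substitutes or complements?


dQ1/dP2 = 1
At P2 = 9: Q1 = 66 + 1*9 = 75
Exy = (dQ1/dP2)(P2/Q1) = 1 * 9 / 75 = 3/25
Since Exy > 0, the goods are substitutes.

3/25 (substitutes)


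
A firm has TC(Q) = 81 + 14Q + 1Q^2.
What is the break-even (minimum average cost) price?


AC(Q) = 81/Q + 14 + 1Q
To minimize: dAC/dQ = -81/Q^2 + 1 = 0
Q^2 = 81/1 = 81
Q* = 9
Min AC = 81/9 + 14 + 1*9
Min AC = 9 + 14 + 9 = 32

32


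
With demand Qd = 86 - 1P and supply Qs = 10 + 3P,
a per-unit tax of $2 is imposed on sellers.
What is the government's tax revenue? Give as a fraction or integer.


With tax on sellers, new supply: Qs' = 10 + 3(P - 2)
= 4 + 3P
New equilibrium quantity:
Q_new = 131/2
Tax revenue = tax * Q_new = 2 * 131/2 = 131

131


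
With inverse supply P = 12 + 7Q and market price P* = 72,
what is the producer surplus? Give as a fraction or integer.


Minimum supply price (at Q=0): P_min = 12
Quantity supplied at P* = 72:
Q* = (72 - 12)/7 = 60/7
PS = (1/2) * Q* * (P* - P_min)
PS = (1/2) * 60/7 * (72 - 12)
PS = (1/2) * 60/7 * 60 = 1800/7

1800/7


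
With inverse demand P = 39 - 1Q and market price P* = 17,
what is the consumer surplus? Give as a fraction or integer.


Maximum willingness to pay (at Q=0): P_max = 39
Quantity demanded at P* = 17:
Q* = (39 - 17)/1 = 22
CS = (1/2) * Q* * (P_max - P*)
CS = (1/2) * 22 * (39 - 17)
CS = (1/2) * 22 * 22 = 242

242


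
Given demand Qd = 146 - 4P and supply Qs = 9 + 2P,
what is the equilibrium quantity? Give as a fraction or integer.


First find equilibrium price:
146 - 4P = 9 + 2P
P* = 137/6 = 137/6
Then substitute into demand:
Q* = 146 - 4 * 137/6 = 164/3

164/3


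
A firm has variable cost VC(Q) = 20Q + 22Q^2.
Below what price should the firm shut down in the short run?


AVC(Q) = VC(Q)/Q = 20 + 22Q
AVC is increasing in Q, so minimum AVC is at Q -> 0+.
Min AVC = 20
The firm should shut down if P < 20.

20


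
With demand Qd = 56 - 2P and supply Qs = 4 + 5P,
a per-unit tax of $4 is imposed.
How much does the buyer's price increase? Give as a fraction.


With a per-unit tax, the buyer's price increase depends on relative slopes.
Supply slope: d = 5, Demand slope: b = 2
Buyer's price increase = d * tax / (b + d)
= 5 * 4 / (2 + 5)
= 20 / 7 = 20/7

20/7


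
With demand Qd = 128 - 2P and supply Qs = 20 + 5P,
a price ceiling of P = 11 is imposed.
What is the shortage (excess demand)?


At P = 11:
Qd = 128 - 2*11 = 106
Qs = 20 + 5*11 = 75
Shortage = Qd - Qs = 106 - 75 = 31

31


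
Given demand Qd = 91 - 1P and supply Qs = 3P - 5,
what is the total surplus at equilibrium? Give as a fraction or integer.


Find equilibrium: 91 - 1P = 3P - 5
91 + 5 = 4P
P* = 96/4 = 24
Q* = 3*24 - 5 = 67
Inverse demand: P = 91 - Q/1, so P_max = 91
Inverse supply: P = 5/3 + Q/3, so P_min = 5/3
CS = (1/2) * 67 * (91 - 24) = 4489/2
PS = (1/2) * 67 * (24 - 5/3) = 4489/6
TS = CS + PS = 4489/2 + 4489/6 = 8978/3

8978/3


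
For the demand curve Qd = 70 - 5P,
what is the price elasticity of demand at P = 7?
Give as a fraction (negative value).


dQ/dP = -5
At P = 7: Q = 70 - 5*7 = 35
E = (dQ/dP)(P/Q) = (-5)(7/35) = -1

-1


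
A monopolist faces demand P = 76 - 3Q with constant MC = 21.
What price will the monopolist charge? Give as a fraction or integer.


MR = 76 - 6Q
Set MR = MC: 76 - 6Q = 21
Q* = 55/6
Substitute into demand:
P* = 76 - 3*55/6 = 97/2

97/2


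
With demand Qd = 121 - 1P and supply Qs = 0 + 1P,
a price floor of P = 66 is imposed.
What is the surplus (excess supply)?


At P = 66:
Qd = 121 - 1*66 = 55
Qs = 0 + 1*66 = 66
Surplus = Qs - Qd = 66 - 55 = 11

11


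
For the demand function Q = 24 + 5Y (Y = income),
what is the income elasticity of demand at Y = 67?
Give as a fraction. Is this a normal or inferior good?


dQ/dY = 5
At Y = 67: Q = 24 + 5*67 = 359
Ey = (dQ/dY)(Y/Q) = 5 * 67 / 359 = 335/359
Since Ey > 0, this is a normal good.

335/359 (normal good)


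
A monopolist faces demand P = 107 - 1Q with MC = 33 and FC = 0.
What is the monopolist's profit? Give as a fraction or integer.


MR = MC: 107 - 2Q = 33
Q* = 37
P* = 107 - 1*37 = 70
Profit = (P* - MC)*Q* - FC
= (70 - 33)*37 - 0
= 37*37 - 0
= 1369 - 0 = 1369

1369


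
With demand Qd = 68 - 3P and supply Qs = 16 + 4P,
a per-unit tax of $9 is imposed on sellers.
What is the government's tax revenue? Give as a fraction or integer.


With tax on sellers, new supply: Qs' = 16 + 4(P - 9)
= 4P - 20
New equilibrium quantity:
Q_new = 212/7
Tax revenue = tax * Q_new = 9 * 212/7 = 1908/7

1908/7


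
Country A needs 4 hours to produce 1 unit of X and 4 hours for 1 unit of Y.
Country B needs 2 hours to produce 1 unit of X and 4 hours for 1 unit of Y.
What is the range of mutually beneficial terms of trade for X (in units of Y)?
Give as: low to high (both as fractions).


Opportunity cost of X for Country A = hours_X / hours_Y = 4/4 = 1 units of Y
Opportunity cost of X for Country B = hours_X / hours_Y = 2/4 = 1/2 units of Y
Terms of trade must be between the two opportunity costs.
Range: 1/2 to 1

1/2 to 1


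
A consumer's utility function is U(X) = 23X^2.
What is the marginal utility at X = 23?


MU = dU/dX = 23*2*X^(2-1)
MU = 46*X^1
At X = 23:
MU = 46 * 23^1
MU = 46 * 23 = 1058

1058


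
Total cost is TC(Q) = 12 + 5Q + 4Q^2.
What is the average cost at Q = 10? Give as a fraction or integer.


TC(10) = 12 + 5*10 + 4*10^2
TC(10) = 12 + 50 + 400 = 462
AC = TC/Q = 462/10 = 231/5

231/5


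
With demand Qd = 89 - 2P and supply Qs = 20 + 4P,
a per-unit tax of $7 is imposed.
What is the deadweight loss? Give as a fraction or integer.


Pre-tax equilibrium quantity: Q* = 66
Post-tax equilibrium quantity: Q_tax = 170/3
Reduction in quantity: Q* - Q_tax = 28/3
DWL = (1/2) * tax * (Q* - Q_tax)
DWL = (1/2) * 7 * 28/3 = 98/3

98/3


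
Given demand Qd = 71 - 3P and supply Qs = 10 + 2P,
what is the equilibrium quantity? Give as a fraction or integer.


First find equilibrium price:
71 - 3P = 10 + 2P
P* = 61/5 = 61/5
Then substitute into demand:
Q* = 71 - 3 * 61/5 = 172/5

172/5


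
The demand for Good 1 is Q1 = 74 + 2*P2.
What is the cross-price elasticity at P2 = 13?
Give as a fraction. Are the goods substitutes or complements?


dQ1/dP2 = 2
At P2 = 13: Q1 = 74 + 2*13 = 100
Exy = (dQ1/dP2)(P2/Q1) = 2 * 13 / 100 = 13/50
Since Exy > 0, the goods are substitutes.

13/50 (substitutes)


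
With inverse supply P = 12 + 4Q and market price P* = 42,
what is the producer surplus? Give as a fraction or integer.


Minimum supply price (at Q=0): P_min = 12
Quantity supplied at P* = 42:
Q* = (42 - 12)/4 = 15/2
PS = (1/2) * Q* * (P* - P_min)
PS = (1/2) * 15/2 * (42 - 12)
PS = (1/2) * 15/2 * 30 = 225/2

225/2


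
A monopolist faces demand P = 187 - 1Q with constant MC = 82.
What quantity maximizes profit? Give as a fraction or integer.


TR = P*Q = (187 - 1Q)Q = 187Q - 1Q^2
MR = dTR/dQ = 187 - 2Q
Set MR = MC:
187 - 2Q = 82
105 = 2Q
Q* = 105/2 = 105/2

105/2


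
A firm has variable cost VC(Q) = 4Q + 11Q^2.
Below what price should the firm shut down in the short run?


AVC(Q) = VC(Q)/Q = 4 + 11Q
AVC is increasing in Q, so minimum AVC is at Q -> 0+.
Min AVC = 4
The firm should shut down if P < 4.

4


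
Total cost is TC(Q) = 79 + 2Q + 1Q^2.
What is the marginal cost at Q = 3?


MC = dTC/dQ = 2 + 2*1*Q
At Q = 3:
MC = 2 + 2*3
MC = 2 + 6 = 8

8


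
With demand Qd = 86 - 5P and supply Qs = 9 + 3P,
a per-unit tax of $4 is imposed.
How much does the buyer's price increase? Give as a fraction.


With a per-unit tax, the buyer's price increase depends on relative slopes.
Supply slope: d = 3, Demand slope: b = 5
Buyer's price increase = d * tax / (b + d)
= 3 * 4 / (5 + 3)
= 12 / 8 = 3/2

3/2


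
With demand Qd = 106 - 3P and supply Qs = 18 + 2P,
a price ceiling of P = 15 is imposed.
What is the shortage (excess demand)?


At P = 15:
Qd = 106 - 3*15 = 61
Qs = 18 + 2*15 = 48
Shortage = Qd - Qs = 61 - 48 = 13

13


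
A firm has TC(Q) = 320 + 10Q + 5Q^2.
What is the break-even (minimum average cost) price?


AC(Q) = 320/Q + 10 + 5Q
To minimize: dAC/dQ = -320/Q^2 + 5 = 0
Q^2 = 320/5 = 64
Q* = 8
Min AC = 320/8 + 10 + 5*8
Min AC = 40 + 10 + 40 = 90

90


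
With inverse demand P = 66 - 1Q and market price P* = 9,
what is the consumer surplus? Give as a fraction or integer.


Maximum willingness to pay (at Q=0): P_max = 66
Quantity demanded at P* = 9:
Q* = (66 - 9)/1 = 57
CS = (1/2) * Q* * (P_max - P*)
CS = (1/2) * 57 * (66 - 9)
CS = (1/2) * 57 * 57 = 3249/2

3249/2


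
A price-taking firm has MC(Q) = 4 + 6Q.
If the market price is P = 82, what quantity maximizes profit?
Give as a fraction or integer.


In perfect competition, profit is maximized where P = MC.
82 = 4 + 6Q
78 = 6Q
Q* = 78/6 = 13

13


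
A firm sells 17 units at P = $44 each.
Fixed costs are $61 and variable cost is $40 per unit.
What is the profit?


Total Revenue = P * Q = 44 * 17 = $748
Total Cost = FC + VC*Q = 61 + 40*17 = $741
Profit = TR - TC = 748 - 741 = $7

$7


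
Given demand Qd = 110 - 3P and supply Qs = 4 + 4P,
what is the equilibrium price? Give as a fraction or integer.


At equilibrium, Qd = Qs.
110 - 3P = 4 + 4P
110 - 4 = 3P + 4P
106 = 7P
P* = 106/7 = 106/7

106/7


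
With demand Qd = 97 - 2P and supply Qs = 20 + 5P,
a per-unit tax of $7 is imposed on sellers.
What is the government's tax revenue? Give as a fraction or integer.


With tax on sellers, new supply: Qs' = 20 + 5(P - 7)
= 5P - 15
New equilibrium quantity:
Q_new = 65
Tax revenue = tax * Q_new = 7 * 65 = 455

455


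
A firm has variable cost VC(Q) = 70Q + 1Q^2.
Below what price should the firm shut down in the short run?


AVC(Q) = VC(Q)/Q = 70 + 1Q
AVC is increasing in Q, so minimum AVC is at Q -> 0+.
Min AVC = 70
The firm should shut down if P < 70.

70


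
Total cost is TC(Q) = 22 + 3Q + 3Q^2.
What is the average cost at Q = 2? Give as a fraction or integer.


TC(2) = 22 + 3*2 + 3*2^2
TC(2) = 22 + 6 + 12 = 40
AC = TC/Q = 40/2 = 20

20


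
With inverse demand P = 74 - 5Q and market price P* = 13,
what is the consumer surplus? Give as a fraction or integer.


Maximum willingness to pay (at Q=0): P_max = 74
Quantity demanded at P* = 13:
Q* = (74 - 13)/5 = 61/5
CS = (1/2) * Q* * (P_max - P*)
CS = (1/2) * 61/5 * (74 - 13)
CS = (1/2) * 61/5 * 61 = 3721/10

3721/10


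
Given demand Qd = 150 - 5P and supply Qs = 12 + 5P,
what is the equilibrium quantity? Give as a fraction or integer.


First find equilibrium price:
150 - 5P = 12 + 5P
P* = 138/10 = 69/5
Then substitute into demand:
Q* = 150 - 5 * 69/5 = 81

81


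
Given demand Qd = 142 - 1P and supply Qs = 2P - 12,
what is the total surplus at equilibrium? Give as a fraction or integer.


Find equilibrium: 142 - 1P = 2P - 12
142 + 12 = 3P
P* = 154/3 = 154/3
Q* = 2*154/3 - 12 = 272/3
Inverse demand: P = 142 - Q/1, so P_max = 142
Inverse supply: P = 6 + Q/2, so P_min = 6
CS = (1/2) * 272/3 * (142 - 154/3) = 36992/9
PS = (1/2) * 272/3 * (154/3 - 6) = 18496/9
TS = CS + PS = 36992/9 + 18496/9 = 18496/3

18496/3


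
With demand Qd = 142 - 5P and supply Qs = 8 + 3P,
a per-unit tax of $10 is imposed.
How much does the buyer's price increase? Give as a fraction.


With a per-unit tax, the buyer's price increase depends on relative slopes.
Supply slope: d = 3, Demand slope: b = 5
Buyer's price increase = d * tax / (b + d)
= 3 * 10 / (5 + 3)
= 30 / 8 = 15/4

15/4


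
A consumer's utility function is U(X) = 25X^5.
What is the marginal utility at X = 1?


MU = dU/dX = 25*5*X^(5-1)
MU = 125*X^4
At X = 1:
MU = 125 * 1^4
MU = 125 * 1 = 125

125


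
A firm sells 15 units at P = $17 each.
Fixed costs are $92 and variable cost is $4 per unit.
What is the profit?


Total Revenue = P * Q = 17 * 15 = $255
Total Cost = FC + VC*Q = 92 + 4*15 = $152
Profit = TR - TC = 255 - 152 = $103

$103


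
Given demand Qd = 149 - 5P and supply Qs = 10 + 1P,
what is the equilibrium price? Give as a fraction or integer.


At equilibrium, Qd = Qs.
149 - 5P = 10 + 1P
149 - 10 = 5P + 1P
139 = 6P
P* = 139/6 = 139/6

139/6


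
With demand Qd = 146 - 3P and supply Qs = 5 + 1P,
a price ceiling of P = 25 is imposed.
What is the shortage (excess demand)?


At P = 25:
Qd = 146 - 3*25 = 71
Qs = 5 + 1*25 = 30
Shortage = Qd - Qs = 71 - 30 = 41

41


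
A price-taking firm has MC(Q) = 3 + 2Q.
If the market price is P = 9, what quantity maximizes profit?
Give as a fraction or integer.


In perfect competition, profit is maximized where P = MC.
9 = 3 + 2Q
6 = 2Q
Q* = 6/2 = 3

3


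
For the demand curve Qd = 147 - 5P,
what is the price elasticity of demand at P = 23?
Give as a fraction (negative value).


dQ/dP = -5
At P = 23: Q = 147 - 5*23 = 32
E = (dQ/dP)(P/Q) = (-5)(23/32) = -115/32

-115/32


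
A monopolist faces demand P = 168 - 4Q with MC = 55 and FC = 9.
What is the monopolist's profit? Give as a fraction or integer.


MR = MC: 168 - 8Q = 55
Q* = 113/8
P* = 168 - 4*113/8 = 223/2
Profit = (P* - MC)*Q* - FC
= (223/2 - 55)*113/8 - 9
= 113/2*113/8 - 9
= 12769/16 - 9 = 12625/16

12625/16


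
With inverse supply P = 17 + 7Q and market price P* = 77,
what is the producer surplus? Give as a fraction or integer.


Minimum supply price (at Q=0): P_min = 17
Quantity supplied at P* = 77:
Q* = (77 - 17)/7 = 60/7
PS = (1/2) * Q* * (P* - P_min)
PS = (1/2) * 60/7 * (77 - 17)
PS = (1/2) * 60/7 * 60 = 1800/7

1800/7


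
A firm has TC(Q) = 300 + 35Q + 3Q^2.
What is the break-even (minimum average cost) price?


AC(Q) = 300/Q + 35 + 3Q
To minimize: dAC/dQ = -300/Q^2 + 3 = 0
Q^2 = 300/3 = 100
Q* = 10
Min AC = 300/10 + 35 + 3*10
Min AC = 30 + 35 + 30 = 95

95


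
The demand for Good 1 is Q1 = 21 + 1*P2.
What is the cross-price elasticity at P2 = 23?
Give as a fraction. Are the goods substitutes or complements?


dQ1/dP2 = 1
At P2 = 23: Q1 = 21 + 1*23 = 44
Exy = (dQ1/dP2)(P2/Q1) = 1 * 23 / 44 = 23/44
Since Exy > 0, the goods are substitutes.

23/44 (substitutes)


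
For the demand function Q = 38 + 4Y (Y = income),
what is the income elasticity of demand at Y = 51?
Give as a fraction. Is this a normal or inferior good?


dQ/dY = 4
At Y = 51: Q = 38 + 4*51 = 242
Ey = (dQ/dY)(Y/Q) = 4 * 51 / 242 = 102/121
Since Ey > 0, this is a normal good.

102/121 (normal good)


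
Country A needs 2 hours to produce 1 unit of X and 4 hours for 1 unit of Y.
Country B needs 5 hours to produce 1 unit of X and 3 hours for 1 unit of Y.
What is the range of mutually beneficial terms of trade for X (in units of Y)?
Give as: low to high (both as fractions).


Opportunity cost of X for Country A = hours_X / hours_Y = 2/4 = 1/2 units of Y
Opportunity cost of X for Country B = hours_X / hours_Y = 5/3 = 5/3 units of Y
Terms of trade must be between the two opportunity costs.
Range: 1/2 to 5/3

1/2 to 5/3


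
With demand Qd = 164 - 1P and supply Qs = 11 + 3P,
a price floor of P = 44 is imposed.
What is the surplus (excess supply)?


At P = 44:
Qd = 164 - 1*44 = 120
Qs = 11 + 3*44 = 143
Surplus = Qs - Qd = 143 - 120 = 23

23


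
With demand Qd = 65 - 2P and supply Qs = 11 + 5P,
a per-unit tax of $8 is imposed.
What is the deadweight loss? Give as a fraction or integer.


Pre-tax equilibrium quantity: Q* = 347/7
Post-tax equilibrium quantity: Q_tax = 267/7
Reduction in quantity: Q* - Q_tax = 80/7
DWL = (1/2) * tax * (Q* - Q_tax)
DWL = (1/2) * 8 * 80/7 = 320/7

320/7


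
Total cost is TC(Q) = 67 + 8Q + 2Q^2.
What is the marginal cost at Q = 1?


MC = dTC/dQ = 8 + 2*2*Q
At Q = 1:
MC = 8 + 4*1
MC = 8 + 4 = 12

12


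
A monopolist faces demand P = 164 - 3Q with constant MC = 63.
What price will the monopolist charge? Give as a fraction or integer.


MR = 164 - 6Q
Set MR = MC: 164 - 6Q = 63
Q* = 101/6
Substitute into demand:
P* = 164 - 3*101/6 = 227/2

227/2


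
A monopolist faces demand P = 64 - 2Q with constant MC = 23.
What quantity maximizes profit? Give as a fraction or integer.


TR = P*Q = (64 - 2Q)Q = 64Q - 2Q^2
MR = dTR/dQ = 64 - 4Q
Set MR = MC:
64 - 4Q = 23
41 = 4Q
Q* = 41/4 = 41/4

41/4


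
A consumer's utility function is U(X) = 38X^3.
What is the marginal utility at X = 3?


MU = dU/dX = 38*3*X^(3-1)
MU = 114*X^2
At X = 3:
MU = 114 * 3^2
MU = 114 * 9 = 1026

1026


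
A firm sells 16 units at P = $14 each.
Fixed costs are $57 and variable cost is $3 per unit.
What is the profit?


Total Revenue = P * Q = 14 * 16 = $224
Total Cost = FC + VC*Q = 57 + 3*16 = $105
Profit = TR - TC = 224 - 105 = $119

$119


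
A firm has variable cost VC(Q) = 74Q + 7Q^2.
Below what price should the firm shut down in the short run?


AVC(Q) = VC(Q)/Q = 74 + 7Q
AVC is increasing in Q, so minimum AVC is at Q -> 0+.
Min AVC = 74
The firm should shut down if P < 74.

74
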